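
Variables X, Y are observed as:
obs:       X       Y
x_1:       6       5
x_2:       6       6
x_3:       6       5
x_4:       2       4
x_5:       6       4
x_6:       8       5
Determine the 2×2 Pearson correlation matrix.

Step 1 — column means:
  mean(X) = (6 + 6 + 6 + 2 + 6 + 8) / 6 = 34/6 = 5.6667
  mean(Y) = (5 + 6 + 5 + 4 + 4 + 5) / 6 = 29/6 = 4.8333

Step 2 — sample variances and covariances s[i,j] = (1/(n-1)) · Σ_k (x_{k,i} - mean_i) · (x_{k,j} - mean_j), with n-1 = 5:
  s[X,X] = ((0.3333)·(0.3333) + (0.3333)·(0.3333) + (0.3333)·(0.3333) + (-3.6667)·(-3.6667) + (0.3333)·(0.3333) + (2.3333)·(2.3333)) / 5 = 19.3333/5 = 3.8667
  s[X,Y] = ((0.3333)·(0.1667) + (0.3333)·(1.1667) + (0.3333)·(0.1667) + (-3.6667)·(-0.8333) + (0.3333)·(-0.8333) + (2.3333)·(0.1667)) / 5 = 3.6667/5 = 0.7333
  s[Y,Y] = ((0.1667)·(0.1667) + (1.1667)·(1.1667) + (0.1667)·(0.1667) + (-0.8333)·(-0.8333) + (-0.8333)·(-0.8333) + (0.1667)·(0.1667)) / 5 = 2.8333/5 = 0.5667
  Sample standard deviations s_i = √(s[i,i]):
  s(X) = √(3.8667) = 1.9664
  s(Y) = √(0.5667) = 0.7528

Step 3 — r_{ij} = s_{ij} / (s_i · s_j):
  r[X,X] = 1 (diagonal).
  r[X,Y] = 0.7333 / (1.9664 · 0.7528) = 0.7333 / 1.4802 = 0.4954
  r[Y,Y] = 1 (diagonal).

R is symmetric with unit diagonal. Assembling:

R = [[1, 0.4954],
 [0.4954, 1]]


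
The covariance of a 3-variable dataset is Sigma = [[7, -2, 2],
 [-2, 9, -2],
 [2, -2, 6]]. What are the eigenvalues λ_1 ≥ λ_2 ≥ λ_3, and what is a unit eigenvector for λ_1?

Step 1 — characteristic polynomial p(λ) = det(λI - Sigma) = λ³ - tr·λ² + c_1·λ - det, where tr = trace, c_1 = sum of the principal 2×2 minors, det = det(Sigma):
  tr = 7 + 9 + 6 = 22,
  c_1 = (7·9 - (-2)²) + (7·6 - (2)²) + (9·6 - (-2)²) = 59 + 38 + 50 = 147,
  det = 7·(9·6 - (-2)²) - (-2)·((-2)·6 - (-2)·(2)) + (2)·((-2)·(-2) - 9·(2)) = 7·(50) - (-2)·(-8) + (2)·(-14) = 306.
  So p(λ) = λ³ - 22λ² + 147λ - 306.
Step 2 — look for an integer root (rational root theorem: any rational root is an integer divisor of 306). Testing λ = 6:
  p(6) = 216 - 792 + 882 - 306 = 0  ✓
  Dividing out (λ - 6): p(λ) = (λ - 6)(λ² - 16λ + 51).
Step 3 — remaining eigenvalues from the quadratic λ² - 16λ + 51 = 0:
  Δ = 16² - 4·51 = 256 - 204 = 52,  λ = (16 ± √52)/2 = (16 ± 7.2111)/2 ≈ 11.6056 or 4.3944.
  Sorted: λ_1 = 11.6056,  λ_2 = 6,  λ_3 = 4.3944  (check: sum = 22 = tr ✓).

Step 4 — unit eigenvector for λ_1 ≈ 11.6056: v spans the null space of (Sigma - λ_1 I), whose rows are
  r_1 = (-4.6056, -2, 2),  r_2 = (-2, -2.6056, -2),  r_3 = (2, -2, -5.6056).
  v is orthogonal to every row, so take v ∝ r_1 × r_2 = ((-2)·(-2) - (2)·(-2.6056), (2)·(-2) - (-4.6056)·(-2), (-4.6056)·(-2.6056) - (-2)·(-2)) ≈ (9.2111, -13.2111, 8).
  Let u = (9.2111, -13.2111, 8).
  ||u|| = √((9.2111)² + (-13.2111)² + (8)²) = √(323.3776) ≈ 17.9827,  v_1 = u/||u|| ≈ (0.5122, -0.7347, 0.4449) (||v_1|| = 1).

λ_1 = 11.6056,  λ_2 = 6,  λ_3 = 4.3944;  v_1 ≈ (0.5122, -0.7347, 0.4449)


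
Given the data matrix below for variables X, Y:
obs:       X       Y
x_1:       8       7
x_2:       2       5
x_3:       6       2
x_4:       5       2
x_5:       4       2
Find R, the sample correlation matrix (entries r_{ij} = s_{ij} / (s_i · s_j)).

Step 1 — column means:
  mean(X) = (8 + 2 + 6 + 5 + 4) / 5 = 25/5 = 5
  mean(Y) = (7 + 5 + 2 + 2 + 2) / 5 = 18/5 = 3.6

Step 2 — sample variances and covariances s[i,j] = (1/(n-1)) · Σ_k (x_{k,i} - mean_i) · (x_{k,j} - mean_j), with n-1 = 4:
  s[X,X] = ((3)·(3) + (-3)·(-3) + (1)·(1) + (0)·(0) + (-1)·(-1)) / 4 = 20/4 = 5
  s[X,Y] = ((3)·(3.4) + (-3)·(1.4) + (1)·(-1.6) + (0)·(-1.6) + (-1)·(-1.6)) / 4 = 6/4 = 1.5
  s[Y,Y] = ((3.4)·(3.4) + (1.4)·(1.4) + (-1.6)·(-1.6) + (-1.6)·(-1.6) + (-1.6)·(-1.6)) / 4 = 21.2/4 = 5.3
  Sample standard deviations s_i = √(s[i,i]):
  s(X) = √(5) = 2.2361
  s(Y) = √(5.3) = 2.3022

Step 3 — r_{ij} = s_{ij} / (s_i · s_j):
  r[X,X] = 1 (diagonal).
  r[X,Y] = 1.5 / (2.2361 · 2.3022) = 1.5 / 5.1478 = 0.2914
  r[Y,Y] = 1 (diagonal).

R is symmetric with unit diagonal. Assembling:

R = [[1, 0.2914],
 [0.2914, 1]]


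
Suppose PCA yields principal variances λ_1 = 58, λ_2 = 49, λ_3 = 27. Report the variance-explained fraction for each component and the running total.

Step 1 — total variance = trace(Sigma) = Σ λ_i = 58 + 49 + 27 = 134.

Step 2 — fraction explained by component i = λ_i / Σ λ:
  PC1: 58/134 = 0.4328
  PC2: 49/134 = 0.3657
  PC3: 27/134 = 0.2015

Step 3 — cumulative fraction after k components = (λ_1 + ... + λ_k) / Σ λ:
  k = 1: 58/134 = 0.4328
  k = 2: (58 + 49)/134 = 107/134 = 0.7985
  k = 3: (58 + 49 + 27)/134 = 134/134 = 1

Summary (fraction, with percent):

explained: PC1 0.4328 (43.28%), PC2 0.3657 (36.57%), PC3 0.2015 (20.15%);  cumulative: 0.4328, 0.7985, 1


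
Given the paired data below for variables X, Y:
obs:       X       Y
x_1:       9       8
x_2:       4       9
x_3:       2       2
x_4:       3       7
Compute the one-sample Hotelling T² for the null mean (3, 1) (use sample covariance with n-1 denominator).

Step 1 — sample mean vector:
  mean(X) = (9 + 4 + 2 + 3) / 4 = 18/4 = 4.5
  mean(Y) = (8 + 9 + 2 + 7) / 4 = 26/4 = 6.5
  x̄ = (4.5, 6.5),  deviation x̄ - mu_0 = (4.5, 6.5) - (3, 1) = (1.5, 5.5).

Step 2 — sample covariance matrix, S[i,j] = (1/(n-1)) · Σ_k (x_{k,i} - mean_i) · (x_{k,j} - mean_j), divisor n-1 = 3:
  S[X,X] = ((4.5)·(4.5) + (-0.5)·(-0.5) + (-2.5)·(-2.5) + (-1.5)·(-1.5)) / 3 = 29/3 = 9.6667
  S[X,Y] = ((4.5)·(1.5) + (-0.5)·(2.5) + (-2.5)·(-4.5) + (-1.5)·(0.5)) / 3 = 16/3 = 5.3333
  S[Y,Y] = ((1.5)·(1.5) + (2.5)·(2.5) + (-4.5)·(-4.5) + (0.5)·(0.5)) / 3 = 29/3 = 9.6667
  S = [[9.6667, 5.3333],
 [5.3333, 9.6667]].

Step 3 — invert S. det(S) = 9.6667·9.6667 - (5.3333)² = 65.
  S^{-1} = (1/det) · [[d, -b], [-b, a]] = [[0.1487, -0.0821],
 [-0.0821, 0.1487]].

Step 4 — quadratic form (x̄ - mu_0)^T · S^{-1} · (x̄ - mu_0):
  S^{-1} · (x̄ - mu_0) = (-0.2282, 0.6949),
  (x̄ - mu_0)^T · [...] = (1.5)·(-0.2282) + (5.5)·(0.6949) = 3.4795.

Step 5 — scale by n: T² = 4 · 3.4795 = 13.9179.

T² ≈ 13.9179


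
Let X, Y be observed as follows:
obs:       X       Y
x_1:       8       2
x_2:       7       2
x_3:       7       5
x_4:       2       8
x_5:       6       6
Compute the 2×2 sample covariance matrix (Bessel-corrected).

Step 1 — column means:
  mean(X) = (8 + 7 + 7 + 2 + 6) / 5 = 30/5 = 6
  mean(Y) = (2 + 2 + 5 + 8 + 6) / 5 = 23/5 = 4.6

Step 2 — sample covariance S[i,j] = (1/(n-1)) · Σ_k (x_{k,i} - mean_i) · (x_{k,j} - mean_j), with n-1 = 4.
  S[X,X] = ((2)·(2) + (1)·(1) + (1)·(1) + (-4)·(-4) + (0)·(0)) / 4 = 22/4 = 5.5
  S[X,Y] = ((2)·(-2.6) + (1)·(-2.6) + (1)·(0.4) + (-4)·(3.4) + (0)·(1.4)) / 4 = -21/4 = -5.25
  S[Y,Y] = ((-2.6)·(-2.6) + (-2.6)·(-2.6) + (0.4)·(0.4) + (3.4)·(3.4) + (1.4)·(1.4)) / 4 = 27.2/4 = 6.8

S is symmetric (S[j,i] = S[i,j]). Assembling:

S = [[5.5, -5.25],
 [-5.25, 6.8]]


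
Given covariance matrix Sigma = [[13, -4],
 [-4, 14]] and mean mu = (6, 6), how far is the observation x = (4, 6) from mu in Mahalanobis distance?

Step 1 — centre the observation: (x - mu) = (-2, 0).

Step 2 — invert Sigma. det(Sigma) = 13·14 - (-4)² = 166.
  Sigma^{-1} = (1/det) · [[d, -b], [-b, a]] = [[0.0843, 0.0241],
 [0.0241, 0.0783]].

Step 3 — form the quadratic (x - mu)^T · Sigma^{-1} · (x - mu):
  Sigma^{-1} · (x - mu) = (-0.1687, -0.0482).
  (x - mu)^T · [Sigma^{-1} · (x - mu)] = (-2)·(-0.1687) + (0)·(-0.0482) = 0.3373.

Step 4 — take square root: d = √(0.3373) ≈ 0.5808.

d(x, mu) = √(0.3373) ≈ 0.5808


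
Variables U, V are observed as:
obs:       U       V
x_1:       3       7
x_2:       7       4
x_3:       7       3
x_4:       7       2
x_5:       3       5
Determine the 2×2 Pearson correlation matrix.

Step 1 — column means:
  mean(U) = (3 + 7 + 7 + 7 + 3) / 5 = 27/5 = 5.4
  mean(V) = (7 + 4 + 3 + 2 + 5) / 5 = 21/5 = 4.2

Step 2 — sample variances and covariances s[i,j] = (1/(n-1)) · Σ_k (x_{k,i} - mean_i) · (x_{k,j} - mean_j), with n-1 = 4:
  s[U,U] = ((-2.4)·(-2.4) + (1.6)·(1.6) + (1.6)·(1.6) + (1.6)·(1.6) + (-2.4)·(-2.4)) / 4 = 19.2/4 = 4.8
  s[U,V] = ((-2.4)·(2.8) + (1.6)·(-0.2) + (1.6)·(-1.2) + (1.6)·(-2.2) + (-2.4)·(0.8)) / 4 = -14.4/4 = -3.6
  s[V,V] = ((2.8)·(2.8) + (-0.2)·(-0.2) + (-1.2)·(-1.2) + (-2.2)·(-2.2) + (0.8)·(0.8)) / 4 = 14.8/4 = 3.7
  Sample standard deviations s_i = √(s[i,i]):
  s(U) = √(4.8) = 2.1909
  s(V) = √(3.7) = 1.9235

Step 3 — r_{ij} = s_{ij} / (s_i · s_j):
  r[U,U] = 1 (diagonal).
  r[U,V] = -3.6 / (2.1909 · 1.9235) = -3.6 / 4.2143 = -0.8542
  r[V,V] = 1 (diagonal).

R is symmetric with unit diagonal. Assembling:

R = [[1, -0.8542],
 [-0.8542, 1]]


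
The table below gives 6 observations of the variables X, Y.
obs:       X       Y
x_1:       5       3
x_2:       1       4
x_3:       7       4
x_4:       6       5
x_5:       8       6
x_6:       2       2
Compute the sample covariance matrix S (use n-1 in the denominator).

Step 1 — column means:
  mean(X) = (5 + 1 + 7 + 6 + 8 + 2) / 6 = 29/6 = 4.8333
  mean(Y) = (3 + 4 + 4 + 5 + 6 + 2) / 6 = 24/6 = 4

Step 2 — sample covariance S[i,j] = (1/(n-1)) · Σ_k (x_{k,i} - mean_i) · (x_{k,j} - mean_j), with n-1 = 5.
  S[X,X] = ((0.1667)·(0.1667) + (-3.8333)·(-3.8333) + (2.1667)·(2.1667) + (1.1667)·(1.1667) + (3.1667)·(3.1667) + (-2.8333)·(-2.8333)) / 5 = 38.8333/5 = 7.7667
  S[X,Y] = ((0.1667)·(-1) + (-3.8333)·(0) + (2.1667)·(0) + (1.1667)·(1) + (3.1667)·(2) + (-2.8333)·(-2)) / 5 = 13/5 = 2.6
  S[Y,Y] = ((-1)·(-1) + (0)·(0) + (0)·(0) + (1)·(1) + (2)·(2) + (-2)·(-2)) / 5 = 10/5 = 2

S is symmetric (S[j,i] = S[i,j]). Assembling:

S = [[7.7667, 2.6],
 [2.6, 2]]


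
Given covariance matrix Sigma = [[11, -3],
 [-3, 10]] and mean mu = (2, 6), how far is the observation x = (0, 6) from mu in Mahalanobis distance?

Step 1 — centre the observation: (x - mu) = (-2, 0).

Step 2 — invert Sigma. det(Sigma) = 11·10 - (-3)² = 101.
  Sigma^{-1} = (1/det) · [[d, -b], [-b, a]] = [[0.099, 0.0297],
 [0.0297, 0.1089]].

Step 3 — form the quadratic (x - mu)^T · Sigma^{-1} · (x - mu):
  Sigma^{-1} · (x - mu) = (-0.198, -0.0594).
  (x - mu)^T · [Sigma^{-1} · (x - mu)] = (-2)·(-0.198) + (0)·(-0.0594) = 0.396.

Step 4 — take square root: d = √(0.396) ≈ 0.6293.

d(x, mu) = √(0.396) ≈ 0.6293


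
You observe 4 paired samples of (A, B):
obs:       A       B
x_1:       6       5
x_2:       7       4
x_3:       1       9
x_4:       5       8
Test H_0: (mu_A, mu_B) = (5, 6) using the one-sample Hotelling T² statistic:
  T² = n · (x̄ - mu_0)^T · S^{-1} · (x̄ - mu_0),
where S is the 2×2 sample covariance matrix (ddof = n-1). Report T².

Step 1 — sample mean vector:
  mean(A) = (6 + 7 + 1 + 5) / 4 = 19/4 = 4.75
  mean(B) = (5 + 4 + 9 + 8) / 4 = 26/4 = 6.5
  x̄ = (4.75, 6.5),  deviation x̄ - mu_0 = (4.75, 6.5) - (5, 6) = (-0.25, 0.5).

Step 2 — sample covariance matrix, S[i,j] = (1/(n-1)) · Σ_k (x_{k,i} - mean_i) · (x_{k,j} - mean_j), divisor n-1 = 3:
  S[A,A] = ((1.25)·(1.25) + (2.25)·(2.25) + (-3.75)·(-3.75) + (0.25)·(0.25)) / 3 = 20.75/3 = 6.9167
  S[A,B] = ((1.25)·(-1.5) + (2.25)·(-2.5) + (-3.75)·(2.5) + (0.25)·(1.5)) / 3 = -16.5/3 = -5.5
  S[B,B] = ((-1.5)·(-1.5) + (-2.5)·(-2.5) + (2.5)·(2.5) + (1.5)·(1.5)) / 3 = 17/3 = 5.6667
  S = [[6.9167, -5.5],
 [-5.5, 5.6667]].

Step 3 — invert S. det(S) = 6.9167·5.6667 - (-5.5)² = 8.9444.
  S^{-1} = (1/det) · [[d, -b], [-b, a]] = [[0.6335, 0.6149],
 [0.6149, 0.7733]].

Step 4 — quadratic form (x̄ - mu_0)^T · S^{-1} · (x̄ - mu_0):
  S^{-1} · (x̄ - mu_0) = (0.1491, 0.2329),
  (x̄ - mu_0)^T · [...] = (-0.25)·(0.1491) + (0.5)·(0.2329) = 0.0792.

Step 5 — scale by n: T² = 4 · 0.0792 = 0.3168.

T² ≈ 0.3168


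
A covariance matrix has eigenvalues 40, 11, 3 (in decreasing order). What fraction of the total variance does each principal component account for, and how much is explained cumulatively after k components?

Step 1 — total variance = trace(Sigma) = Σ λ_i = 40 + 11 + 3 = 54.

Step 2 — fraction explained by component i = λ_i / Σ λ:
  PC1: 40/54 = 0.7407
  PC2: 11/54 = 0.2037
  PC3: 3/54 = 0.0556

Step 3 — cumulative fraction after k components = (λ_1 + ... + λ_k) / Σ λ:
  k = 1: 40/54 = 0.7407
  k = 2: (40 + 11)/54 = 51/54 = 0.9444
  k = 3: (40 + 11 + 3)/54 = 54/54 = 1

Summary (fraction, with percent):

explained: PC1 0.7407 (74.07%), PC2 0.2037 (20.37%), PC3 0.0556 (5.56%);  cumulative: 0.7407, 0.9444, 1


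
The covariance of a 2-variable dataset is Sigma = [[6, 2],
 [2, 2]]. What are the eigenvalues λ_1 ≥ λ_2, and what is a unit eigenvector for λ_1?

Step 1 — characteristic polynomial of 2×2 Sigma:
  det(Sigma - λI) = λ² - trace · λ + det = 0.
  trace = 6 + 2 = 8, det = 6·2 - (2)² = 8.
Step 2 — discriminant:
  Δ = trace² - 4·det = 64 - 32 = 32.
Step 3 — eigenvalues:
  λ = (trace ± √Δ)/2 = (8 ± 5.6569)/2,
  λ_1 = 6.8284,  λ_2 = 1.1716.

Step 4 — unit eigenvector for λ_1: solve (Sigma - λ_1 I)v = 0. First row:
  (6 - 6.8284)·v_x + (2)·v_y = 0, i.e. (-0.8284)·v_x + (2)·v_y = 0,
  so v ∝ (b, λ_1 - a) = (2, 0.8284) = u.
  ||u|| = √((2)² + (0.8284)²) = √(4.6863) ≈ 2.1648,
  v_1 = u/||u|| ≈ (0.9239, 0.3827) (||v_1|| = 1).

λ_1 = 6.8284,  λ_2 = 1.1716;  v_1 ≈ (0.9239, 0.3827)


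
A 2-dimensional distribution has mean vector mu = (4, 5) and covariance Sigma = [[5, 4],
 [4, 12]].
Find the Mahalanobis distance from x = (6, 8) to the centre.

Step 1 — centre the observation: (x - mu) = (2, 3).

Step 2 — invert Sigma. det(Sigma) = 5·12 - (4)² = 44.
  Sigma^{-1} = (1/det) · [[d, -b], [-b, a]] = [[0.2727, -0.0909],
 [-0.0909, 0.1136]].

Step 3 — form the quadratic (x - mu)^T · Sigma^{-1} · (x - mu):
  Sigma^{-1} · (x - mu) = (0.2727, 0.1591).
  (x - mu)^T · [Sigma^{-1} · (x - mu)] = (2)·(0.2727) + (3)·(0.1591) = 1.0227.

Step 4 — take square root: d = √(1.0227) ≈ 1.0113.

d(x, mu) = √(1.0227) ≈ 1.0113


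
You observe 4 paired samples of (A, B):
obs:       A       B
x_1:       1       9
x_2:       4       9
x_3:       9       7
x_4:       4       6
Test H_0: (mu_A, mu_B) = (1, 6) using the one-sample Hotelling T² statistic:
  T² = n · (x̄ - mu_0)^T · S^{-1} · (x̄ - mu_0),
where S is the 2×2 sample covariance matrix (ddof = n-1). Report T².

Step 1 — sample mean vector:
  mean(A) = (1 + 4 + 9 + 4) / 4 = 18/4 = 4.5
  mean(B) = (9 + 9 + 7 + 6) / 4 = 31/4 = 7.75
  x̄ = (4.5, 7.75),  deviation x̄ - mu_0 = (4.5, 7.75) - (1, 6) = (3.5, 1.75).

Step 2 — sample covariance matrix, S[i,j] = (1/(n-1)) · Σ_k (x_{k,i} - mean_i) · (x_{k,j} - mean_j), divisor n-1 = 3:
  S[A,A] = ((-3.5)·(-3.5) + (-0.5)·(-0.5) + (4.5)·(4.5) + (-0.5)·(-0.5)) / 3 = 33/3 = 11
  S[A,B] = ((-3.5)·(1.25) + (-0.5)·(1.25) + (4.5)·(-0.75) + (-0.5)·(-1.75)) / 3 = -7.5/3 = -2.5
  S[B,B] = ((1.25)·(1.25) + (1.25)·(1.25) + (-0.75)·(-0.75) + (-1.75)·(-1.75)) / 3 = 6.75/3 = 2.25
  S = [[11, -2.5],
 [-2.5, 2.25]].

Step 3 — invert S. det(S) = 11·2.25 - (-2.5)² = 18.5.
  S^{-1} = (1/det) · [[d, -b], [-b, a]] = [[0.1216, 0.1351],
 [0.1351, 0.5946]].

Step 4 — quadratic form (x̄ - mu_0)^T · S^{-1} · (x̄ - mu_0):
  S^{-1} · (x̄ - mu_0) = (0.6622, 1.5135),
  (x̄ - mu_0)^T · [...] = (3.5)·(0.6622) + (1.75)·(1.5135) = 4.9662.

Step 5 — scale by n: T² = 4 · 4.9662 = 19.8649.

T² ≈ 19.8649


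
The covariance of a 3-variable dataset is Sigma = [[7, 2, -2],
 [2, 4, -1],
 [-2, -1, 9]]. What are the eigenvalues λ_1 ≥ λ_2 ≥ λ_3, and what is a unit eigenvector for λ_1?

Step 1 — characteristic polynomial p(λ) = det(λI - Sigma) = λ³ - tr·λ² + c_1·λ - det, where tr = trace, c_1 = sum of the principal 2×2 minors, det = det(Sigma):
  tr = 7 + 4 + 9 = 20,
  c_1 = (7·4 - (2)²) + (7·9 - (-2)²) + (4·9 - (-1)²) = 24 + 59 + 35 = 118,
  det = 7·(4·9 - (-1)²) - (2)·((2)·9 - (-1)·(-2)) + (-2)·((2)·(-1) - 4·(-2)) = 7·(35) - (2)·(16) + (-2)·(6) = 201.
  So p(λ) = λ³ - 20λ² + 118λ - 201.
Step 2 — look for an integer root (rational root theorem: any rational root is an integer divisor of 201). Testing λ = 3:
  p(3) = 27 - 180 + 354 - 201 = 0  ✓
  Dividing out (λ - 3): p(λ) = (λ - 3)(λ² - 17λ + 67).
Step 3 — remaining eigenvalues from the quadratic λ² - 17λ + 67 = 0:
  Δ = 17² - 4·67 = 289 - 268 = 21,  λ = (17 ± √21)/2 = (17 ± 4.5826)/2 ≈ 10.7913 or 6.2087.
  Sorted: λ_1 = 10.7913,  λ_2 = 6.2087,  λ_3 = 3  (check: sum = 20 = tr ✓).

Step 4 — unit eigenvector for λ_1 ≈ 10.7913: v spans the null space of (Sigma - λ_1 I), whose rows are
  r_1 = (-3.7913, 2, -2),  r_2 = (2, -6.7913, -1),  r_3 = (-2, -1, -1.7913).
  v is orthogonal to every row, so take v ∝ r_1 × r_2 = ((2)·(-1) - (-2)·(-6.7913), (-2)·(2) - (-3.7913)·(-1), (-3.7913)·(-6.7913) - (2)·(2)) ≈ (-15.5826, -7.7913, 21.7477).
  Rescale (multiply by -1 so the first nonzero entry is positive): u = (15.5826, 7.7913, -21.7477).
  ||u|| = √((15.5826)² + (7.7913)² + (-21.7477)²) = √(776.4845) ≈ 27.8655,  v_1 = u/||u|| ≈ (0.5592, 0.2796, -0.7805) (||v_1|| = 1).

λ_1 = 10.7913,  λ_2 = 6.2087,  λ_3 = 3;  v_1 ≈ (0.5592, 0.2796, -0.7805)


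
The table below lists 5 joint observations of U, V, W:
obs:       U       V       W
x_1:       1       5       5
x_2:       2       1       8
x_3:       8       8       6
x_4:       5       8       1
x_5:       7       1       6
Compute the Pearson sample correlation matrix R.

Step 1 — column means:
  mean(U) = (1 + 2 + 8 + 5 + 7) / 5 = 23/5 = 4.6
  mean(V) = (5 + 1 + 8 + 8 + 1) / 5 = 23/5 = 4.6
  mean(W) = (5 + 8 + 6 + 1 + 6) / 5 = 26/5 = 5.2

Step 2 — sample variances and covariances s[i,j] = (1/(n-1)) · Σ_k (x_{k,i} - mean_i) · (x_{k,j} - mean_j), with n-1 = 4:
  s[U,U] = ((-3.6)·(-3.6) + (-2.6)·(-2.6) + (3.4)·(3.4) + (0.4)·(0.4) + (2.4)·(2.4)) / 4 = 37.2/4 = 9.3
  s[U,V] = ((-3.6)·(0.4) + (-2.6)·(-3.6) + (3.4)·(3.4) + (0.4)·(3.4) + (2.4)·(-3.6)) / 4 = 12.2/4 = 3.05
  s[U,W] = ((-3.6)·(-0.2) + (-2.6)·(2.8) + (3.4)·(0.8) + (0.4)·(-4.2) + (2.4)·(0.8)) / 4 = -3.6/4 = -0.9
  s[V,V] = ((0.4)·(0.4) + (-3.6)·(-3.6) + (3.4)·(3.4) + (3.4)·(3.4) + (-3.6)·(-3.6)) / 4 = 49.2/4 = 12.3
  s[V,W] = ((0.4)·(-0.2) + (-3.6)·(2.8) + (3.4)·(0.8) + (3.4)·(-4.2) + (-3.6)·(0.8)) / 4 = -24.6/4 = -6.15
  s[W,W] = ((-0.2)·(-0.2) + (2.8)·(2.8) + (0.8)·(0.8) + (-4.2)·(-4.2) + (0.8)·(0.8)) / 4 = 26.8/4 = 6.7
  Sample standard deviations s_i = √(s[i,i]):
  s(U) = √(9.3) = 3.0496
  s(V) = √(12.3) = 3.5071
  s(W) = √(6.7) = 2.5884

Step 3 — r_{ij} = s_{ij} / (s_i · s_j):
  r[U,U] = 1 (diagonal).
  r[U,V] = 3.05 / (3.0496 · 3.5071) = 3.05 / 10.6953 = 0.2852
  r[U,W] = -0.9 / (3.0496 · 2.5884) = -0.9 / 7.8937 = -0.114
  r[V,V] = 1 (diagonal).
  r[V,W] = -6.15 / (3.5071 · 2.5884) = -6.15 / 9.078 = -0.6775
  r[W,W] = 1 (diagonal).

R is symmetric with unit diagonal. Assembling:

R = [[1, 0.2852, -0.114],
 [0.2852, 1, -0.6775],
 [-0.114, -0.6775, 1]]


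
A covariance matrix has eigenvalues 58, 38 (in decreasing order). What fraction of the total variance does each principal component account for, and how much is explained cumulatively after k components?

Step 1 — total variance = trace(Sigma) = Σ λ_i = 58 + 38 = 96.

Step 2 — fraction explained by component i = λ_i / Σ λ:
  PC1: 58/96 = 0.6042
  PC2: 38/96 = 0.3958

Step 3 — cumulative fraction after k components = (λ_1 + ... + λ_k) / Σ λ:
  k = 1: 58/96 = 0.6042
  k = 2: (58 + 38)/96 = 96/96 = 1

Summary (fraction, with percent):

explained: PC1 0.6042 (60.42%), PC2 0.3958 (39.58%);  cumulative: 0.6042, 1


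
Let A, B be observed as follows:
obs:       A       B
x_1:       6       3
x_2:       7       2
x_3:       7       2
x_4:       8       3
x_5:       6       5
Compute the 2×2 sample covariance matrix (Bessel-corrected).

Step 1 — column means:
  mean(A) = (6 + 7 + 7 + 8 + 6) / 5 = 34/5 = 6.8
  mean(B) = (3 + 2 + 2 + 3 + 5) / 5 = 15/5 = 3

Step 2 — sample covariance S[i,j] = (1/(n-1)) · Σ_k (x_{k,i} - mean_i) · (x_{k,j} - mean_j), with n-1 = 4.
  S[A,A] = ((-0.8)·(-0.8) + (0.2)·(0.2) + (0.2)·(0.2) + (1.2)·(1.2) + (-0.8)·(-0.8)) / 4 = 2.8/4 = 0.7
  S[A,B] = ((-0.8)·(0) + (0.2)·(-1) + (0.2)·(-1) + (1.2)·(0) + (-0.8)·(2)) / 4 = -2/4 = -0.5
  S[B,B] = ((0)·(0) + (-1)·(-1) + (-1)·(-1) + (0)·(0) + (2)·(2)) / 4 = 6/4 = 1.5

S is symmetric (S[j,i] = S[i,j]). Assembling:

S = [[0.7, -0.5],
 [-0.5, 1.5]]


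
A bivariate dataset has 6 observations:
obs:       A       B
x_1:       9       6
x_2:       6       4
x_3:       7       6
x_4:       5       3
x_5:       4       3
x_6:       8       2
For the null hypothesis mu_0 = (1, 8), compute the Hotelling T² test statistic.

Step 1 — sample mean vector:
  mean(A) = (9 + 6 + 7 + 5 + 4 + 8) / 6 = 39/6 = 6.5
  mean(B) = (6 + 4 + 6 + 3 + 3 + 2) / 6 = 24/6 = 4
  x̄ = (6.5, 4),  deviation x̄ - mu_0 = (6.5, 4) - (1, 8) = (5.5, -4).

Step 2 — sample covariance matrix, S[i,j] = (1/(n-1)) · Σ_k (x_{k,i} - mean_i) · (x_{k,j} - mean_j), divisor n-1 = 5:
  S[A,A] = ((2.5)·(2.5) + (-0.5)·(-0.5) + (0.5)·(0.5) + (-1.5)·(-1.5) + (-2.5)·(-2.5) + (1.5)·(1.5)) / 5 = 17.5/5 = 3.5
  S[A,B] = ((2.5)·(2) + (-0.5)·(0) + (0.5)·(2) + (-1.5)·(-1) + (-2.5)·(-1) + (1.5)·(-2)) / 5 = 7/5 = 1.4
  S[B,B] = ((2)·(2) + (0)·(0) + (2)·(2) + (-1)·(-1) + (-1)·(-1) + (-2)·(-2)) / 5 = 14/5 = 2.8
  S = [[3.5, 1.4],
 [1.4, 2.8]].

Step 3 — invert S. det(S) = 3.5·2.8 - (1.4)² = 7.84.
  S^{-1} = (1/det) · [[d, -b], [-b, a]] = [[0.3571, -0.1786],
 [-0.1786, 0.4464]].

Step 4 — quadratic form (x̄ - mu_0)^T · S^{-1} · (x̄ - mu_0):
  S^{-1} · (x̄ - mu_0) = (2.6786, -2.7679),
  (x̄ - mu_0)^T · [...] = (5.5)·(2.6786) + (-4)·(-2.7679) = 25.8036.

Step 5 — scale by n: T² = 6 · 25.8036 = 154.8214.

T² ≈ 154.8214


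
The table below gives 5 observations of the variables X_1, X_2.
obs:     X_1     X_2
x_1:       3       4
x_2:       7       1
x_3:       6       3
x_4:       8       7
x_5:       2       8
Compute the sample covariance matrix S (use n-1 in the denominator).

Step 1 — column means:
  mean(X_1) = (3 + 7 + 6 + 8 + 2) / 5 = 26/5 = 5.2
  mean(X_2) = (4 + 1 + 3 + 7 + 8) / 5 = 23/5 = 4.6

Step 2 — sample covariance S[i,j] = (1/(n-1)) · Σ_k (x_{k,i} - mean_i) · (x_{k,j} - mean_j), with n-1 = 4.
  S[X_1,X_1] = ((-2.2)·(-2.2) + (1.8)·(1.8) + (0.8)·(0.8) + (2.8)·(2.8) + (-3.2)·(-3.2)) / 4 = 26.8/4 = 6.7
  S[X_1,X_2] = ((-2.2)·(-0.6) + (1.8)·(-3.6) + (0.8)·(-1.6) + (2.8)·(2.4) + (-3.2)·(3.4)) / 4 = -10.6/4 = -2.65
  S[X_2,X_2] = ((-0.6)·(-0.6) + (-3.6)·(-3.6) + (-1.6)·(-1.6) + (2.4)·(2.4) + (3.4)·(3.4)) / 4 = 33.2/4 = 8.3

S is symmetric (S[j,i] = S[i,j]). Assembling:

S = [[6.7, -2.65],
 [-2.65, 8.3]]


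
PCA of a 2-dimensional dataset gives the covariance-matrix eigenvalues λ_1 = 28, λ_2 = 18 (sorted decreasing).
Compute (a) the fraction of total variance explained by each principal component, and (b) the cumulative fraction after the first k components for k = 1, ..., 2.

Step 1 — total variance = trace(Sigma) = Σ λ_i = 28 + 18 = 46.

Step 2 — fraction explained by component i = λ_i / Σ λ:
  PC1: 28/46 = 0.6087
  PC2: 18/46 = 0.3913

Step 3 — cumulative fraction after k components = (λ_1 + ... + λ_k) / Σ λ:
  k = 1: 28/46 = 0.6087
  k = 2: (28 + 18)/46 = 46/46 = 1

Summary (fraction, with percent):

explained: PC1 0.6087 (60.87%), PC2 0.3913 (39.13%);  cumulative: 0.6087, 1


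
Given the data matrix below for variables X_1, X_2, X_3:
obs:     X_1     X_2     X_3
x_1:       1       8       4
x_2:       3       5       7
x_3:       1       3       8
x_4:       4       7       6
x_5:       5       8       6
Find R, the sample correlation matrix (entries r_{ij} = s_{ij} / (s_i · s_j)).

Step 1 — column means:
  mean(X_1) = (1 + 3 + 1 + 4 + 5) / 5 = 14/5 = 2.8
  mean(X_2) = (8 + 5 + 3 + 7 + 8) / 5 = 31/5 = 6.2
  mean(X_3) = (4 + 7 + 8 + 6 + 6) / 5 = 31/5 = 6.2

Step 2 — sample variances and covariances s[i,j] = (1/(n-1)) · Σ_k (x_{k,i} - mean_i) · (x_{k,j} - mean_j), with n-1 = 4:
  s[X_1,X_1] = ((-1.8)·(-1.8) + (0.2)·(0.2) + (-1.8)·(-1.8) + (1.2)·(1.2) + (2.2)·(2.2)) / 4 = 12.8/4 = 3.2
  s[X_1,X_2] = ((-1.8)·(1.8) + (0.2)·(-1.2) + (-1.8)·(-3.2) + (1.2)·(0.8) + (2.2)·(1.8)) / 4 = 7.2/4 = 1.8
  s[X_1,X_3] = ((-1.8)·(-2.2) + (0.2)·(0.8) + (-1.8)·(1.8) + (1.2)·(-0.2) + (2.2)·(-0.2)) / 4 = 0.2/4 = 0.05
  s[X_2,X_2] = ((1.8)·(1.8) + (-1.2)·(-1.2) + (-3.2)·(-3.2) + (0.8)·(0.8) + (1.8)·(1.8)) / 4 = 18.8/4 = 4.7
  s[X_2,X_3] = ((1.8)·(-2.2) + (-1.2)·(0.8) + (-3.2)·(1.8) + (0.8)·(-0.2) + (1.8)·(-0.2)) / 4 = -11.2/4 = -2.8
  s[X_3,X_3] = ((-2.2)·(-2.2) + (0.8)·(0.8) + (1.8)·(1.8) + (-0.2)·(-0.2) + (-0.2)·(-0.2)) / 4 = 8.8/4 = 2.2
  Sample standard deviations s_i = √(s[i,i]):
  s(X_1) = √(3.2) = 1.7889
  s(X_2) = √(4.7) = 2.1679
  s(X_3) = √(2.2) = 1.4832

Step 3 — r_{ij} = s_{ij} / (s_i · s_j):
  r[X_1,X_1] = 1 (diagonal).
  r[X_1,X_2] = 1.8 / (1.7889 · 2.1679) = 1.8 / 3.8781 = 0.4641
  r[X_1,X_3] = 0.05 / (1.7889 · 1.4832) = 0.05 / 2.6533 = 0.0188
  r[X_2,X_2] = 1 (diagonal).
  r[X_2,X_3] = -2.8 / (2.1679 · 1.4832) = -2.8 / 3.2156 = -0.8708
  r[X_3,X_3] = 1 (diagonal).

R is symmetric with unit diagonal. Assembling:

R = [[1, 0.4641, 0.0188],
 [0.4641, 1, -0.8708],
 [0.0188, -0.8708, 1]]


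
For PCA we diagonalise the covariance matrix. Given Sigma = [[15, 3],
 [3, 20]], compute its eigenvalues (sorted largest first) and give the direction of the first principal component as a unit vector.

Step 1 — characteristic polynomial of 2×2 Sigma:
  det(Sigma - λI) = λ² - trace · λ + det = 0.
  trace = 15 + 20 = 35, det = 15·20 - (3)² = 291.
Step 2 — discriminant:
  Δ = trace² - 4·det = 1225 - 1164 = 61.
Step 3 — eigenvalues:
  λ = (trace ± √Δ)/2 = (35 ± 7.8102)/2,
  λ_1 = 21.4051,  λ_2 = 13.5949.

Step 4 — unit eigenvector for λ_1: solve (Sigma - λ_1 I)v = 0. First row:
  (15 - 21.4051)·v_x + (3)·v_y = 0, i.e. (-6.4051)·v_x + (3)·v_y = 0,
  so v ∝ (b, λ_1 - a) = (3, 6.4051) = u.
  ||u|| = √((3)² + (6.4051)²) = √(50.0256) ≈ 7.0729,
  v_1 = u/||u|| ≈ (0.4242, 0.9056) (||v_1|| = 1).

λ_1 = 21.4051,  λ_2 = 13.5949;  v_1 ≈ (0.4242, 0.9056)


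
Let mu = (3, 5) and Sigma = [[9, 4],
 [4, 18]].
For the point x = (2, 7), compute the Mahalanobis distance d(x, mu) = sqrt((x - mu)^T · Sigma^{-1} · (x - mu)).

Step 1 — centre the observation: (x - mu) = (-1, 2).

Step 2 — invert Sigma. det(Sigma) = 9·18 - (4)² = 146.
  Sigma^{-1} = (1/det) · [[d, -b], [-b, a]] = [[0.1233, -0.0274],
 [-0.0274, 0.0616]].

Step 3 — form the quadratic (x - mu)^T · Sigma^{-1} · (x - mu):
  Sigma^{-1} · (x - mu) = (-0.1781, 0.1507).
  (x - mu)^T · [Sigma^{-1} · (x - mu)] = (-1)·(-0.1781) + (2)·(0.1507) = 0.4795.

Step 4 — take square root: d = √(0.4795) ≈ 0.6924.

d(x, mu) = √(0.4795) ≈ 0.6924


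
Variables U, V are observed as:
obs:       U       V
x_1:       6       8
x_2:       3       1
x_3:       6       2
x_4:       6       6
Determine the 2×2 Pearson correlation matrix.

Step 1 — column means:
  mean(U) = (6 + 3 + 6 + 6) / 4 = 21/4 = 5.25
  mean(V) = (8 + 1 + 2 + 6) / 4 = 17/4 = 4.25

Step 2 — sample variances and covariances s[i,j] = (1/(n-1)) · Σ_k (x_{k,i} - mean_i) · (x_{k,j} - mean_j), with n-1 = 3:
  s[U,U] = ((0.75)·(0.75) + (-2.25)·(-2.25) + (0.75)·(0.75) + (0.75)·(0.75)) / 3 = 6.75/3 = 2.25
  s[U,V] = ((0.75)·(3.75) + (-2.25)·(-3.25) + (0.75)·(-2.25) + (0.75)·(1.75)) / 3 = 9.75/3 = 3.25
  s[V,V] = ((3.75)·(3.75) + (-3.25)·(-3.25) + (-2.25)·(-2.25) + (1.75)·(1.75)) / 3 = 32.75/3 = 10.9167
  Sample standard deviations s_i = √(s[i,i]):
  s(U) = √(2.25) = 1.5
  s(V) = √(10.9167) = 3.304

Step 3 — r_{ij} = s_{ij} / (s_i · s_j):
  r[U,U] = 1 (diagonal).
  r[U,V] = 3.25 / (1.5 · 3.304) = 3.25 / 4.9561 = 0.6558
  r[V,V] = 1 (diagonal).

R is symmetric with unit diagonal. Assembling:

R = [[1, 0.6558],
 [0.6558, 1]]


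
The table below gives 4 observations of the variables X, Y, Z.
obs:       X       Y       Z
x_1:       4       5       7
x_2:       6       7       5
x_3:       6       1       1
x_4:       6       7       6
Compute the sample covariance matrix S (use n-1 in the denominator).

Step 1 — column means:
  mean(X) = (4 + 6 + 6 + 6) / 4 = 22/4 = 5.5
  mean(Y) = (5 + 7 + 1 + 7) / 4 = 20/4 = 5
  mean(Z) = (7 + 5 + 1 + 6) / 4 = 19/4 = 4.75

Step 2 — sample covariance S[i,j] = (1/(n-1)) · Σ_k (x_{k,i} - mean_i) · (x_{k,j} - mean_j), with n-1 = 3.
  S[X,X] = ((-1.5)·(-1.5) + (0.5)·(0.5) + (0.5)·(0.5) + (0.5)·(0.5)) / 3 = 3/3 = 1
  S[X,Y] = ((-1.5)·(0) + (0.5)·(2) + (0.5)·(-4) + (0.5)·(2)) / 3 = 0/3 = 0
  S[X,Z] = ((-1.5)·(2.25) + (0.5)·(0.25) + (0.5)·(-3.75) + (0.5)·(1.25)) / 3 = -4.5/3 = -1.5
  S[Y,Y] = ((0)·(0) + (2)·(2) + (-4)·(-4) + (2)·(2)) / 3 = 24/3 = 8
  S[Y,Z] = ((0)·(2.25) + (2)·(0.25) + (-4)·(-3.75) + (2)·(1.25)) / 3 = 18/3 = 6
  S[Z,Z] = ((2.25)·(2.25) + (0.25)·(0.25) + (-3.75)·(-3.75) + (1.25)·(1.25)) / 3 = 20.75/3 = 6.9167

S is symmetric (S[j,i] = S[i,j]). Assembling:

S = [[1, 0, -1.5],
 [0, 8, 6],
 [-1.5, 6, 6.9167]]


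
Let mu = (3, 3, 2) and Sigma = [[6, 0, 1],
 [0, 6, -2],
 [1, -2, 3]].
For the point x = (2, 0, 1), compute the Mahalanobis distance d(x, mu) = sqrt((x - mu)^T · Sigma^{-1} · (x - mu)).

Step 1 — centre the observation: (x - mu) = (-1, -3, -1).

Step 2 — invert Sigma (cofactor / det for 3×3, or solve directly):
  Sigma^{-1} = [[0.1795, -0.0256, -0.0769],
 [-0.0256, 0.2179, 0.1538],
 [-0.0769, 0.1538, 0.4615]].

Step 3 — form the quadratic (x - mu)^T · Sigma^{-1} · (x - mu):
  Sigma^{-1} · (x - mu) = (-0.0256, -0.7821, -0.8462).
  (x - mu)^T · [Sigma^{-1} · (x - mu)] = (-1)·(-0.0256) + (-3)·(-0.7821) + (-1)·(-0.8462) = 3.2179.

Step 4 — take square root: d = √(3.2179) ≈ 1.7939.

d(x, mu) = √(3.2179) ≈ 1.7939


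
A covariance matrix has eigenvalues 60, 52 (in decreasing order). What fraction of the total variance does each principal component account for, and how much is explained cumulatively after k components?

Step 1 — total variance = trace(Sigma) = Σ λ_i = 60 + 52 = 112.

Step 2 — fraction explained by component i = λ_i / Σ λ:
  PC1: 60/112 = 0.5357
  PC2: 52/112 = 0.4643

Step 3 — cumulative fraction after k components = (λ_1 + ... + λ_k) / Σ λ:
  k = 1: 60/112 = 0.5357
  k = 2: (60 + 52)/112 = 112/112 = 1

Summary (fraction, with percent):

explained: PC1 0.5357 (53.57%), PC2 0.4643 (46.43%);  cumulative: 0.5357, 1


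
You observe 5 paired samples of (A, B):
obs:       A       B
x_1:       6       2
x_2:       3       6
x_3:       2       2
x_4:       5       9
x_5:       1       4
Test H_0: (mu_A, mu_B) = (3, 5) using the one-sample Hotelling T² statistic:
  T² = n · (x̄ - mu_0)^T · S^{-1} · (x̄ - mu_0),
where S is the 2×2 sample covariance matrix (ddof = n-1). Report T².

Step 1 — sample mean vector:
  mean(A) = (6 + 3 + 2 + 5 + 1) / 5 = 17/5 = 3.4
  mean(B) = (2 + 6 + 2 + 9 + 4) / 5 = 23/5 = 4.6
  x̄ = (3.4, 4.6),  deviation x̄ - mu_0 = (3.4, 4.6) - (3, 5) = (0.4, -0.4).

Step 2 — sample covariance matrix, S[i,j] = (1/(n-1)) · Σ_k (x_{k,i} - mean_i) · (x_{k,j} - mean_j), divisor n-1 = 4:
  S[A,A] = ((2.6)·(2.6) + (-0.4)·(-0.4) + (-1.4)·(-1.4) + (1.6)·(1.6) + (-2.4)·(-2.4)) / 4 = 17.2/4 = 4.3
  S[A,B] = ((2.6)·(-2.6) + (-0.4)·(1.4) + (-1.4)·(-2.6) + (1.6)·(4.4) + (-2.4)·(-0.6)) / 4 = 4.8/4 = 1.2
  S[B,B] = ((-2.6)·(-2.6) + (1.4)·(1.4) + (-2.6)·(-2.6) + (4.4)·(4.4) + (-0.6)·(-0.6)) / 4 = 35.2/4 = 8.8
  S = [[4.3, 1.2],
 [1.2, 8.8]].

Step 3 — invert S. det(S) = 4.3·8.8 - (1.2)² = 36.4.
  S^{-1} = (1/det) · [[d, -b], [-b, a]] = [[0.2418, -0.033],
 [-0.033, 0.1181]].

Step 4 — quadratic form (x̄ - mu_0)^T · S^{-1} · (x̄ - mu_0):
  S^{-1} · (x̄ - mu_0) = (0.1099, -0.0604),
  (x̄ - mu_0)^T · [...] = (0.4)·(0.1099) + (-0.4)·(-0.0604) = 0.0681.

Step 5 — scale by n: T² = 5 · 0.0681 = 0.3407.

T² ≈ 0.3407


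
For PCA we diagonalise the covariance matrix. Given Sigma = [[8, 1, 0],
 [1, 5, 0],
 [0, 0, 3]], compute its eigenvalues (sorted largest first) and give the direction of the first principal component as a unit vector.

Step 1 — characteristic polynomial p(λ) = det(λI - Sigma) = λ³ - tr·λ² + c_1·λ - det, where tr = trace, c_1 = sum of the principal 2×2 minors, det = det(Sigma):
  tr = 8 + 5 + 3 = 16,
  c_1 = (8·5 - (1)²) + (8·3 - (0)²) + (5·3 - (0)²) = 39 + 24 + 15 = 78,
  det = 8·(5·3 - (0)²) - (1)·((1)·3 - (0)·(0)) + (0)·((1)·(0) - 5·(0)) = 8·(15) - (1)·(3) + (0)·(0) = 117.
  So p(λ) = λ³ - 16λ² + 78λ - 117.
Step 2 — look for an integer root (rational root theorem: any rational root is an integer divisor of 117). Testing λ = 3:
  p(3) = 27 - 144 + 234 - 117 = 0  ✓
  Dividing out (λ - 3): p(λ) = (λ - 3)(λ² - 13λ + 39).
Step 3 — remaining eigenvalues from the quadratic λ² - 13λ + 39 = 0:
  Δ = 13² - 4·39 = 169 - 156 = 13,  λ = (13 ± √13)/2 = (13 ± 3.6056)/2 ≈ 8.3028 or 4.6972.
  Sorted: λ_1 = 8.3028,  λ_2 = 4.6972,  λ_3 = 3  (check: sum = 16 = tr ✓).

Step 4 — unit eigenvector for λ_1 ≈ 8.3028: v spans the null space of (Sigma - λ_1 I), whose rows are
  r_1 = (-0.3028, 1, 0),  r_2 = (1, -3.3028, 0),  r_3 = (0, 0, -5.3028).
  v is orthogonal to every row, so take v ∝ r_1 × r_3 = ((1)·(-5.3028) - (0)·(0), (0)·(0) - (-0.3028)·(-5.3028), (-0.3028)·(0) - (1)·(0)) ≈ (-5.3028, -1.6056, 0).
  Rescale (multiply by -1 so the first nonzero entry is positive): u = (5.3028, 1.6056, 0).
  ||u|| = √((5.3028)² + (1.6056)² + (0)²) = √(30.6972) ≈ 5.5405,  v_1 = u/||u|| ≈ (0.9571, 0.2898, 0) (||v_1|| = 1).

λ_1 = 8.3028,  λ_2 = 4.6972,  λ_3 = 3;  v_1 ≈ (0.9571, 0.2898, 0)


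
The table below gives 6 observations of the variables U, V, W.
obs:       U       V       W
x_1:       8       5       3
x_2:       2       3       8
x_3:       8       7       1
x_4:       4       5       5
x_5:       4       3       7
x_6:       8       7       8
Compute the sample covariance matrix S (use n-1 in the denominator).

Step 1 — column means:
  mean(U) = (8 + 2 + 8 + 4 + 4 + 8) / 6 = 34/6 = 5.6667
  mean(V) = (5 + 3 + 7 + 5 + 3 + 7) / 6 = 30/6 = 5
  mean(W) = (3 + 8 + 1 + 5 + 7 + 8) / 6 = 32/6 = 5.3333

Step 2 — sample covariance S[i,j] = (1/(n-1)) · Σ_k (x_{k,i} - mean_i) · (x_{k,j} - mean_j), with n-1 = 5.
  S[U,U] = ((2.3333)·(2.3333) + (-3.6667)·(-3.6667) + (2.3333)·(2.3333) + (-1.6667)·(-1.6667) + (-1.6667)·(-1.6667) + (2.3333)·(2.3333)) / 5 = 35.3333/5 = 7.0667
  S[U,V] = ((2.3333)·(0) + (-3.6667)·(-2) + (2.3333)·(2) + (-1.6667)·(0) + (-1.6667)·(-2) + (2.3333)·(2)) / 5 = 20/5 = 4
  S[U,W] = ((2.3333)·(-2.3333) + (-3.6667)·(2.6667) + (2.3333)·(-4.3333) + (-1.6667)·(-0.3333) + (-1.6667)·(1.6667) + (2.3333)·(2.6667)) / 5 = -21.3333/5 = -4.2667
  S[V,V] = ((0)·(0) + (-2)·(-2) + (2)·(2) + (0)·(0) + (-2)·(-2) + (2)·(2)) / 5 = 16/5 = 3.2
  S[V,W] = ((0)·(-2.3333) + (-2)·(2.6667) + (2)·(-4.3333) + (0)·(-0.3333) + (-2)·(1.6667) + (2)·(2.6667)) / 5 = -12/5 = -2.4
  S[W,W] = ((-2.3333)·(-2.3333) + (2.6667)·(2.6667) + (-4.3333)·(-4.3333) + (-0.3333)·(-0.3333) + (1.6667)·(1.6667) + (2.6667)·(2.6667)) / 5 = 41.3333/5 = 8.2667

S is symmetric (S[j,i] = S[i,j]). Assembling:

S = [[7.0667, 4, -4.2667],
 [4, 3.2, -2.4],
 [-4.2667, -2.4, 8.2667]]


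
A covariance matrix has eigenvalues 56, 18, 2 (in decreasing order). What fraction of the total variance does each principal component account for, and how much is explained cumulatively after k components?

Step 1 — total variance = trace(Sigma) = Σ λ_i = 56 + 18 + 2 = 76.

Step 2 — fraction explained by component i = λ_i / Σ λ:
  PC1: 56/76 = 0.7368
  PC2: 18/76 = 0.2368
  PC3: 2/76 = 0.0263

Step 3 — cumulative fraction after k components = (λ_1 + ... + λ_k) / Σ λ:
  k = 1: 56/76 = 0.7368
  k = 2: (56 + 18)/76 = 74/76 = 0.9737
  k = 3: (56 + 18 + 2)/76 = 76/76 = 1

Summary (fraction, with percent):

explained: PC1 0.7368 (73.68%), PC2 0.2368 (23.68%), PC3 0.0263 (2.63%);  cumulative: 0.7368, 0.9737, 1


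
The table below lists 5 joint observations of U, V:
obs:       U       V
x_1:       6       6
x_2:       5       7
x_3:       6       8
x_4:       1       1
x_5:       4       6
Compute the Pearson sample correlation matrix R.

Step 1 — column means:
  mean(U) = (6 + 5 + 6 + 1 + 4) / 5 = 22/5 = 4.4
  mean(V) = (6 + 7 + 8 + 1 + 6) / 5 = 28/5 = 5.6

Step 2 — sample variances and covariances s[i,j] = (1/(n-1)) · Σ_k (x_{k,i} - mean_i) · (x_{k,j} - mean_j), with n-1 = 4:
  s[U,U] = ((1.6)·(1.6) + (0.6)·(0.6) + (1.6)·(1.6) + (-3.4)·(-3.4) + (-0.4)·(-0.4)) / 4 = 17.2/4 = 4.3
  s[U,V] = ((1.6)·(0.4) + (0.6)·(1.4) + (1.6)·(2.4) + (-3.4)·(-4.6) + (-0.4)·(0.4)) / 4 = 20.8/4 = 5.2
  s[V,V] = ((0.4)·(0.4) + (1.4)·(1.4) + (2.4)·(2.4) + (-4.6)·(-4.6) + (0.4)·(0.4)) / 4 = 29.2/4 = 7.3
  Sample standard deviations s_i = √(s[i,i]):
  s(U) = √(4.3) = 2.0736
  s(V) = √(7.3) = 2.7019

Step 3 — r_{ij} = s_{ij} / (s_i · s_j):
  r[U,U] = 1 (diagonal).
  r[U,V] = 5.2 / (2.0736 · 2.7019) = 5.2 / 5.6027 = 0.9281
  r[V,V] = 1 (diagonal).

R is symmetric with unit diagonal. Assembling:

R = [[1, 0.9281],
 [0.9281, 1]]


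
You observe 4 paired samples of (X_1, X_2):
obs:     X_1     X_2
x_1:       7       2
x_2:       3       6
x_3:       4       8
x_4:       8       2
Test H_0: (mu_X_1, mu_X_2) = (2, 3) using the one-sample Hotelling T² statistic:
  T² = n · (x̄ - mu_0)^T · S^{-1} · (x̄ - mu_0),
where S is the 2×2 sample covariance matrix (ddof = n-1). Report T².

Step 1 — sample mean vector:
  mean(X_1) = (7 + 3 + 4 + 8) / 4 = 22/4 = 5.5
  mean(X_2) = (2 + 6 + 8 + 2) / 4 = 18/4 = 4.5
  x̄ = (5.5, 4.5),  deviation x̄ - mu_0 = (5.5, 4.5) - (2, 3) = (3.5, 1.5).

Step 2 — sample covariance matrix, S[i,j] = (1/(n-1)) · Σ_k (x_{k,i} - mean_i) · (x_{k,j} - mean_j), divisor n-1 = 3:
  S[X_1,X_1] = ((1.5)·(1.5) + (-2.5)·(-2.5) + (-1.5)·(-1.5) + (2.5)·(2.5)) / 3 = 17/3 = 5.6667
  S[X_1,X_2] = ((1.5)·(-2.5) + (-2.5)·(1.5) + (-1.5)·(3.5) + (2.5)·(-2.5)) / 3 = -19/3 = -6.3333
  S[X_2,X_2] = ((-2.5)·(-2.5) + (1.5)·(1.5) + (3.5)·(3.5) + (-2.5)·(-2.5)) / 3 = 27/3 = 9
  S = [[5.6667, -6.3333],
 [-6.3333, 9]].

Step 3 — invert S. det(S) = 5.6667·9 - (-6.3333)² = 10.8889.
  S^{-1} = (1/det) · [[d, -b], [-b, a]] = [[0.8265, 0.5816],
 [0.5816, 0.5204]].

Step 4 — quadratic form (x̄ - mu_0)^T · S^{-1} · (x̄ - mu_0):
  S^{-1} · (x̄ - mu_0) = (3.7653, 2.8163),
  (x̄ - mu_0)^T · [...] = (3.5)·(3.7653) + (1.5)·(2.8163) = 17.4031.

Step 5 — scale by n: T² = 4 · 17.4031 = 69.6122.

T² ≈ 69.6122


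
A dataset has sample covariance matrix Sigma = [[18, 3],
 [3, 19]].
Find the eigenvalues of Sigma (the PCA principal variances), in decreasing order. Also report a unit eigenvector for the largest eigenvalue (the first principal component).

Step 1 — characteristic polynomial of 2×2 Sigma:
  det(Sigma - λI) = λ² - trace · λ + det = 0.
  trace = 18 + 19 = 37, det = 18·19 - (3)² = 333.
Step 2 — discriminant:
  Δ = trace² - 4·det = 1369 - 1332 = 37.
Step 3 — eigenvalues:
  λ = (trace ± √Δ)/2 = (37 ± 6.0828)/2,
  λ_1 = 21.5414,  λ_2 = 15.4586.

Step 4 — unit eigenvector for λ_1: solve (Sigma - λ_1 I)v = 0. First row:
  (18 - 21.5414)·v_x + (3)·v_y = 0, i.e. (-3.5414)·v_x + (3)·v_y = 0,
  so v ∝ (b, λ_1 - a) = (3, 3.5414) = u.
  ||u|| = √((3)² + (3.5414)²) = √(21.5414) ≈ 4.6413,
  v_1 = u/||u|| ≈ (0.6464, 0.763) (||v_1|| = 1).

λ_1 = 21.5414,  λ_2 = 15.4586;  v_1 ≈ (0.6464, 0.763)


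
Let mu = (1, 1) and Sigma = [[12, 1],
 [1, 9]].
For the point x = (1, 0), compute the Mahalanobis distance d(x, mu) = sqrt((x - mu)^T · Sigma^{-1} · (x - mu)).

Step 1 — centre the observation: (x - mu) = (0, -1).

Step 2 — invert Sigma. det(Sigma) = 12·9 - (1)² = 107.
  Sigma^{-1} = (1/det) · [[d, -b], [-b, a]] = [[0.0841, -0.0093],
 [-0.0093, 0.1121]].

Step 3 — form the quadratic (x - mu)^T · Sigma^{-1} · (x - mu):
  Sigma^{-1} · (x - mu) = (0.0093, -0.1121).
  (x - mu)^T · [Sigma^{-1} · (x - mu)] = (0)·(0.0093) + (-1)·(-0.1121) = 0.1121.

Step 4 — take square root: d = √(0.1121) ≈ 0.3349.

d(x, mu) = √(0.1121) ≈ 0.3349
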